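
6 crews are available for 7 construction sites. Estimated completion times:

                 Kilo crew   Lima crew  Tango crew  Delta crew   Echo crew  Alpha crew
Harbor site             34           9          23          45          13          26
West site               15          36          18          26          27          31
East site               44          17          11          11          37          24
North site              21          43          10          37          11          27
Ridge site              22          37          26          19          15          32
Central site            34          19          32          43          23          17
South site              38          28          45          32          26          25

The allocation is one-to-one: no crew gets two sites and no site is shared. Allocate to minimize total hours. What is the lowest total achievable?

Minimum total: 77 hours

This is a one-to-one assignment (minimum-cost bipartite matching).
Optimal: Kilo crew→West site (15 hours), Lima crew→Harbor site (9 hours), Tango crew→North site (10 hours), Delta crew→East site (11 hours), Echo crew→Ridge site (15 hours), Alpha crew→Central site (17 hours) — total 15+9+10+11+15+17 = 77 hours.
Column-greedy (each site in turn goes to its cheapest remaining crew) gives 82 hours, worse by 5.
Next-best assignment: Kilo crew→West site, Lima crew→Harbor site, Tango crew→East site, Delta crew→Ridge site, Echo crew→North site, Alpha crew→Central site = 82 hours.
Swapping Tango crew↔Alpha crew (Tango crew→Central site 32 hours, Alpha crew→North site 27 hours) adds 32.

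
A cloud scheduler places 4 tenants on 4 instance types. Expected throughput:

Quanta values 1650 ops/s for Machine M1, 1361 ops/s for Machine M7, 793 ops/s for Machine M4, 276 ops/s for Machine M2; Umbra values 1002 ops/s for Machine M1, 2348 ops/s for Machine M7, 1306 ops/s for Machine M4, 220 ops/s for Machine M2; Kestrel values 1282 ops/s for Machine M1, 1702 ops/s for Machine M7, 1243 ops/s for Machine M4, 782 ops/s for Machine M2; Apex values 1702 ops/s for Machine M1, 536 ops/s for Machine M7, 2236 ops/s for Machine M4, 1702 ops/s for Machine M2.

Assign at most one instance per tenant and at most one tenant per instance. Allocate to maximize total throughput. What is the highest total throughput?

Max total: 7016 ops/s

Treat this as an assignment problem: match each tenant to one instance.
Optimal: Quanta→Machine M1 (1650 ops/s), Umbra→Machine M7 (2348 ops/s), Kestrel→Machine M2 (782 ops/s), Apex→Machine M4 (2236 ops/s) — total 1650+2348+782+2236 = 7016 ops/s.
Column-greedy (each instance in turn goes to its best remaining tenant) gives 5569 ops/s, worse by 1447.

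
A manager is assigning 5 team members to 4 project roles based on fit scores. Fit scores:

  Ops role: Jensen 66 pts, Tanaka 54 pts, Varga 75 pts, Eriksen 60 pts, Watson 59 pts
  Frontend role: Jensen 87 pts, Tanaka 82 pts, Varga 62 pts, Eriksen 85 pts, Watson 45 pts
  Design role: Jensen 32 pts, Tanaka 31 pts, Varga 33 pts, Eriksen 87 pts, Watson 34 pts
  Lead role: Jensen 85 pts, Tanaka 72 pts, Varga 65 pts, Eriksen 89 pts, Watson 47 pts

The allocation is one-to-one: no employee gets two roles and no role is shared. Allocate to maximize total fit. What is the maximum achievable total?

Optimal: Varga→Ops role (75 pts), Tanaka→Frontend role (82 pts), Eriksen→Design role (87 pts), Jensen→Lead role (85 pts) — total 75+82+87+85 = 329 pts.
Column-greedy (each role in turn goes to its best remaining employee) gives 321 pts, worse by 8.

Max total: 329 pts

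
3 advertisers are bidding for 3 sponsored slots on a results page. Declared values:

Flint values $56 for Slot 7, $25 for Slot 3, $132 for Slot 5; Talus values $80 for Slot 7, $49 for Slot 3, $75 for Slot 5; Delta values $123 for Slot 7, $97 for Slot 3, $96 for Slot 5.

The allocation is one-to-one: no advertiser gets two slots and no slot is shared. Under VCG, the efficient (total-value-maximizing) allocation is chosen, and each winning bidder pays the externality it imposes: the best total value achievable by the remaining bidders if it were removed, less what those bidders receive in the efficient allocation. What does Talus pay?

Efficient allocation: Flint→Slot 5 ($132), Talus→Slot 7 ($80), Delta→Slot 3 ($97); total welfare W = $309.
Talus receives Slot 7 at value $80, so the others get W − 80 = $229.
Without Talus: best allocation of the remaining 2 bidders over all 3 slots is Flint→Slot 5 ($132), Delta→Slot 7 ($123), total $255.
VCG payment = (others' best without Talus) − (others' welfare with Talus) = 255 − 229 = $26.

Talus pays $26.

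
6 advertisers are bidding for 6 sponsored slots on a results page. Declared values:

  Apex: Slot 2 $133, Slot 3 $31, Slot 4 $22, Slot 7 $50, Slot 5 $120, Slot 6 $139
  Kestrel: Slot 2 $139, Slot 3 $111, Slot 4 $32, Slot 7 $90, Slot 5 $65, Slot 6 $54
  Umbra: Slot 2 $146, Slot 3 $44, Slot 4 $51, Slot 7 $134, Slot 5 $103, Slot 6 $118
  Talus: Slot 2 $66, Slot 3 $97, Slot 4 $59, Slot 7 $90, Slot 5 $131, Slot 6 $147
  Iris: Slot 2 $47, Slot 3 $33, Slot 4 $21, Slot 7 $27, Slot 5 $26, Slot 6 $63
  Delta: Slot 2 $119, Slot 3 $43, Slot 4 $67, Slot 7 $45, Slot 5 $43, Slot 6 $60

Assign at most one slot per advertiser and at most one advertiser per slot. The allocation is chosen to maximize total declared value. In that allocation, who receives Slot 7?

Umbra receives Slot 7.

Optimal: Apex→Slot 6 ($139), Kestrel→Slot 3 ($111), Umbra→Slot 7 ($134), Talus→Slot 5 ($131), Iris→Slot 4 ($21), Delta→Slot 2 ($119) — total 139+111+134+131+21+119 = $655.
Column-greedy (each slot in turn goes to its best remaining advertiser) gives $597, worse by 58.
Umbra's own top slot is Slot 2 ($146), but forcing Umbra→Slot 2 and reassigning the rest optimally gives only $621 — worse by 34.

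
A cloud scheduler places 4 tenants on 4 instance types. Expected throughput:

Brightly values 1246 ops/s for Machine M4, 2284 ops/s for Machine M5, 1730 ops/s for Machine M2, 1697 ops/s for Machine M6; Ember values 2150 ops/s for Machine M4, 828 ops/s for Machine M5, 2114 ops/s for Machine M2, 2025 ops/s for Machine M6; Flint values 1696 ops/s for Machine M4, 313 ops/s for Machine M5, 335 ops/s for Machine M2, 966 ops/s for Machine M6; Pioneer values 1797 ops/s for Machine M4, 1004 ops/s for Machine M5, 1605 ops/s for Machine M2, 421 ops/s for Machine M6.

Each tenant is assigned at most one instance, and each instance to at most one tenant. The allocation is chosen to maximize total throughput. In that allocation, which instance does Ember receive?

Ember receives Machine M6.

Optimal: Brightly→Machine M5 (2284 ops/s), Ember→Machine M6 (2025 ops/s), Flint→Machine M4 (1696 ops/s), Pioneer→Machine M2 (1605 ops/s) — total 2284+2025+1696+1605 = 7610 ops/s.
Ember's own top instance is Machine M4 (2150 ops/s), but forcing Ember→Machine M4 and reassigning the rest optimally gives only 7005 ops/s — worse by 605.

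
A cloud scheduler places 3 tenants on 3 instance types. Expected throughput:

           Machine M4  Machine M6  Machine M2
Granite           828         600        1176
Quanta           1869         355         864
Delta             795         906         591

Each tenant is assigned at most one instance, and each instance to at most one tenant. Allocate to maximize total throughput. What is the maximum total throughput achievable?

Maximum total: 3951 ops/s

This is a one-to-one assignment (maximum-weight bipartite matching).
Optimal: Granite→Machine M2 (1176 ops/s), Quanta→Machine M4 (1869 ops/s), Delta→Machine M6 (906 ops/s) — total 1176+1869+906 = 3951 ops/s.
Next-best assignment: Granite→Machine M6, Quanta→Machine M4, Delta→Machine M2 = 3060 ops/s.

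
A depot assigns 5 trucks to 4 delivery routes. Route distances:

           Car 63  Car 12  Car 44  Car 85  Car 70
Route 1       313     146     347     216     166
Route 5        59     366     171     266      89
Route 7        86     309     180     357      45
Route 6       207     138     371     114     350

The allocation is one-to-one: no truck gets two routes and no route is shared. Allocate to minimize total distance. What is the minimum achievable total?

Min total: 364 km

Treat this as an assignment problem: match each truck to one route.
Optimal: Car 12→Route 1 (146 km), Car 63→Route 5 (59 km), Car 70→Route 7 (45 km), Car 85→Route 6 (114 km) — total 146+59+45+114 = 364 km.
Row-greedy (each truck in turn takes its cheapest remaining route) gives 593 km, worse by 229.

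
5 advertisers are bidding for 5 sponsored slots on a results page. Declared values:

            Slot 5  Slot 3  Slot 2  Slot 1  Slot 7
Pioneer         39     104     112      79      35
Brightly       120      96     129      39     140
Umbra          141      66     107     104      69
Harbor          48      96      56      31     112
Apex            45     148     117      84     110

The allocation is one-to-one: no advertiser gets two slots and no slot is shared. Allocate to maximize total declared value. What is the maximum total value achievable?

Max total: $609

Treat this as an assignment problem: match each advertiser to one slot.
Optimal: Pioneer→Slot 1 ($79), Brightly→Slot 2 ($129), Umbra→Slot 5 ($141), Harbor→Slot 7 ($112), Apex→Slot 3 ($148) — total 79+129+141+112+148 = $609.
Row-greedy (each advertiser in turn takes its best remaining slot) gives $573, worse by 36.
Next-best assignment: Pioneer→Slot 2, Brightly→Slot 5, Umbra→Slot 1, Harbor→Slot 7, Apex→Slot 3 = $596.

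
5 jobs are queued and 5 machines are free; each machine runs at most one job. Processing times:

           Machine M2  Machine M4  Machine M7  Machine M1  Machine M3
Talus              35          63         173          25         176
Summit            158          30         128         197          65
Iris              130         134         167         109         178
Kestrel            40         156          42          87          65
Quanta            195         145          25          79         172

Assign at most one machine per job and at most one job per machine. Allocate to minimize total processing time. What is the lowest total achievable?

Optimal: Talus→Machine M2 (35 min), Summit→Machine M4 (30 min), Iris→Machine M1 (109 min), Kestrel→Machine M3 (65 min), Quanta→Machine M7 (25 min) — total 35+30+109+65+25 = 264 min.
Column-greedy (each machine in turn goes to its cheapest remaining job) gives 355 min, worse by 91.
Next-best assignment: Talus→Machine M1, Summit→Machine M4, Iris→Machine M2, Kestrel→Machine M3, Quanta→Machine M7 = 275 min.
Swapping Summit↔Quanta (Summit→Machine M7 128 min, Quanta→Machine M4 145 min) adds 218.

Minimum total: 264 min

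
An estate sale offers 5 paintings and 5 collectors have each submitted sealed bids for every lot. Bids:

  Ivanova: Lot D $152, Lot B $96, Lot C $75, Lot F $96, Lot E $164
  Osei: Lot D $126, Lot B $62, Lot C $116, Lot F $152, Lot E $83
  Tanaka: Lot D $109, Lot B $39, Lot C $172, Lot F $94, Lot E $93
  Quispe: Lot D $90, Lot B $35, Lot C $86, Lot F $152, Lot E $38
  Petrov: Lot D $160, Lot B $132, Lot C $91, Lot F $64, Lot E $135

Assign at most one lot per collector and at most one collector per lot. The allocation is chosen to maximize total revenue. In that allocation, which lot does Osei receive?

Osei receives Lot D.

This is a one-to-one assignment (maximum-weight bipartite matching).
Optimal: Ivanova→Lot E ($164), Osei→Lot D ($126), Tanaka→Lot C ($172), Quispe→Lot F ($152), Petrov→Lot B ($132) — total 164+126+172+152+132 = $746.
Max-entry greedy (repeatedly take the single best remaining cell) gives $683, worse by 63.
Next-best assignment: Ivanova→Lot E, Osei→Lot B, Tanaka→Lot C, Quispe→Lot F, Petrov→Lot D = $710.
Osei's own top lot is Lot F ($152), but forcing Osei→Lot F and reassigning the rest optimally gives only $710 — worse by 36.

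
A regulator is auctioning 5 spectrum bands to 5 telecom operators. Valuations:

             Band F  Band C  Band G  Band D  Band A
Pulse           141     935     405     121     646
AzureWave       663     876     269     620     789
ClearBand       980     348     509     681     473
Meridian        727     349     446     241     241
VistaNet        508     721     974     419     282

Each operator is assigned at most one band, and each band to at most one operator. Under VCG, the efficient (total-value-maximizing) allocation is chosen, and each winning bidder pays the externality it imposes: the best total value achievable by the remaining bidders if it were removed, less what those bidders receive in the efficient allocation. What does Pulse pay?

Efficient allocation: Pulse→Band C ($935M), AzureWave→Band A ($789M), ClearBand→Band D ($681M), Meridian→Band F ($727M), VistaNet→Band G ($974M); total welfare W = $4106M.
Pulse receives Band C at value $935M, so the others get W − 935 = $3171M.
Without Pulse: best allocation of the remaining 4 bidders over all 5 bands is AzureWave→Band C ($876M), ClearBand→Band D ($681M), Meridian→Band F ($727M), VistaNet→Band G ($974M), total $3258M.
VCG payment = (others' best without Pulse) − (others' welfare with Pulse) = 3258 − 3171 = $87M.

Pulse pays $87M.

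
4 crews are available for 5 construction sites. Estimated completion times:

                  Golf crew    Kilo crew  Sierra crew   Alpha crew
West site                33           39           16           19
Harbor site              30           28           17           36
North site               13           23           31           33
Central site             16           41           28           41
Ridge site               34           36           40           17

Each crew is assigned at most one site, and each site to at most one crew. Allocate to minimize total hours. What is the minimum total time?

Minimum total: 72 hours

Treat this as an assignment problem: match each crew to one site.
Optimal: Golf crew→Central site (16 hours), Kilo crew→North site (23 hours), Sierra crew→West site (16 hours), Alpha crew→Ridge site (17 hours) — total 16+23+16+17 = 72 hours.
Min-entry greedy (repeatedly take the single cheapest remaining cell) gives 74 hours, worse by 2.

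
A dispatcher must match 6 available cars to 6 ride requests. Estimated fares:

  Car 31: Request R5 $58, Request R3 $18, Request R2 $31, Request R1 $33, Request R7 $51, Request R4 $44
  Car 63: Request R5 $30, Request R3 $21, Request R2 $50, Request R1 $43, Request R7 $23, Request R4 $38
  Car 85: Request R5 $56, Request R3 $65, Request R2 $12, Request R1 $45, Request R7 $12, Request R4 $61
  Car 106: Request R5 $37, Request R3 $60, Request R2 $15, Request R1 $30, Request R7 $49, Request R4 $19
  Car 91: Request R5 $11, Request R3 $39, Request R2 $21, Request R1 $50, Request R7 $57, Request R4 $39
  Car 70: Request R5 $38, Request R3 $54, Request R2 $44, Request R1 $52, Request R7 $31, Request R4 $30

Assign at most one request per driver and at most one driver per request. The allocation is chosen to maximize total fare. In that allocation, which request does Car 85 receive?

Car 85 receives Request R4.

Optimal: Car 31→Request R5 ($58), Car 63→Request R2 ($50), Car 85→Request R4 ($61), Car 106→Request R3 ($60), Car 91→Request R7 ($57), Car 70→Request R1 ($52) — total 58+50+61+60+57+52 = $338.
Row-greedy (each driver in turn takes its best remaining request) gives $302, worse by 36.
Next-best assignment: Car 31→Request R5, Car 63→Request R1, Car 85→Request R4, Car 106→Request R3, Car 91→Request R7, Car 70→Request R2 = $323.
Checked against all permutations: $338 is optimal.
Car 85's own top request is Request R3 ($65), but forcing Car 85→Request R3 and reassigning the rest optimally gives only $313 — worse by 25.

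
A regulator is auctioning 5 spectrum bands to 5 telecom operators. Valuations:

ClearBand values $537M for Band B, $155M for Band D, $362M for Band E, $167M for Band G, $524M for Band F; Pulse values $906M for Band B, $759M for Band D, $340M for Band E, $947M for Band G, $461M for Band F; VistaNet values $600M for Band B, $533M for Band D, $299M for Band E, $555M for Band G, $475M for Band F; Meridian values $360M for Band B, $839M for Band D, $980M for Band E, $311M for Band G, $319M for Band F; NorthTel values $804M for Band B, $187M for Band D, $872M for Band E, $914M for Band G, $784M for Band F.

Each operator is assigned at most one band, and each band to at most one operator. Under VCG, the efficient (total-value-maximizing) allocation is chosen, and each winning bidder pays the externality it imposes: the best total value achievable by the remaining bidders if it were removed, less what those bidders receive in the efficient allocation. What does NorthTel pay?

NorthTel pays $108M.

Efficient allocation: ClearBand→Band F ($524M), Pulse→Band B ($906M), VistaNet→Band D ($533M), Meridian→Band E ($980M), NorthTel→Band G ($914M); total welfare W = $3857M.
NorthTel receives Band G at value $914M, so the others get W − 914 = $2943M.
Without NorthTel: best allocation of the remaining 4 bidders over all 5 bands is ClearBand→Band F ($524M), Pulse→Band G ($947M), VistaNet→Band B ($600M), Meridian→Band E ($980M), total $3051M.
VCG payment = (others' best without NorthTel) − (others' welfare with NorthTel) = 3051 − 2943 = $108M.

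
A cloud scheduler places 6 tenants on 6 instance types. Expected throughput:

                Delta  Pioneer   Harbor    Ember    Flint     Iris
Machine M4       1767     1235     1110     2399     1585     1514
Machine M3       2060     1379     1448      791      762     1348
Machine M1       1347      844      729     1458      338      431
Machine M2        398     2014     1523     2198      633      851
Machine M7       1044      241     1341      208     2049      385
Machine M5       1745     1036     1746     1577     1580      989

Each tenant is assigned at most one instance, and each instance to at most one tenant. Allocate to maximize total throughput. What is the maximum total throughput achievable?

Maximum total: 10903 ops/s

This is the linear assignment problem.
Optimal: Delta→Machine M1 (1347 ops/s), Pioneer→Machine M2 (2014 ops/s), Harbor→Machine M5 (1746 ops/s), Ember→Machine M4 (2399 ops/s), Flint→Machine M7 (2049 ops/s), Iris→Machine M3 (1348 ops/s) — total 1347+2014+1746+2399+2049+1348 = 10903 ops/s.
Column-greedy (each instance in turn goes to its best remaining tenant) gives 9864 ops/s, worse by 1039.
Next-best assignment: Delta→Machine M3, Pioneer→Machine M2, Harbor→Machine M5, Ember→Machine M1, Flint→Machine M7, Iris→Machine M4 = 10841 ops/s.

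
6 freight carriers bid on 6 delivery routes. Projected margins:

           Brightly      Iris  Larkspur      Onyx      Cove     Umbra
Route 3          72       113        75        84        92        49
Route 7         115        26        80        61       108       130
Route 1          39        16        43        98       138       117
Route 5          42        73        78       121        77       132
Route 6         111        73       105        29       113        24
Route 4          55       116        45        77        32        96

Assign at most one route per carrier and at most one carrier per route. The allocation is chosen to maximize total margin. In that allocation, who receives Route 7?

Umbra receives Route 7.

Optimal: Brightly→Route 6 ($111k), Iris→Route 4 ($116k), Larkspur→Route 3 ($75k), Onyx→Route 5 ($121k), Cove→Route 1 ($138k), Umbra→Route 7 ($130k) — total 111+116+75+121+138+130 = $691k.
Column-greedy (each route in turn goes to its best remaining carrier) gives $658k, worse by 33.
Next-best assignment: Brightly→Route 7, Iris→Route 4, Larkspur→Route 6, Onyx→Route 3, Cove→Route 1, Umbra→Route 5 = $690k.
No other one-to-one assignment exceeds $691k.
Umbra's own top route is Route 5 ($132k), but forcing Umbra→Route 5 and reassigning the rest optimally gives only $690k — worse by 1.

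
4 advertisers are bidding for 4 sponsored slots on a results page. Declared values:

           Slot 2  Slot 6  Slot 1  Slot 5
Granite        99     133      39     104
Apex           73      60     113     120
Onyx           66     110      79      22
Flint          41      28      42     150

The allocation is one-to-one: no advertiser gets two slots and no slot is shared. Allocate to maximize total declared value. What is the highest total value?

Treat this as an assignment problem: match each advertiser to one slot.
Optimal: Granite→Slot 2 ($99), Apex→Slot 1 ($113), Onyx→Slot 6 ($110), Flint→Slot 5 ($150) — total 99+113+110+150 = $472.
Row-greedy (each advertiser in turn takes its best remaining slot) gives $373, worse by 99.

Max total: $472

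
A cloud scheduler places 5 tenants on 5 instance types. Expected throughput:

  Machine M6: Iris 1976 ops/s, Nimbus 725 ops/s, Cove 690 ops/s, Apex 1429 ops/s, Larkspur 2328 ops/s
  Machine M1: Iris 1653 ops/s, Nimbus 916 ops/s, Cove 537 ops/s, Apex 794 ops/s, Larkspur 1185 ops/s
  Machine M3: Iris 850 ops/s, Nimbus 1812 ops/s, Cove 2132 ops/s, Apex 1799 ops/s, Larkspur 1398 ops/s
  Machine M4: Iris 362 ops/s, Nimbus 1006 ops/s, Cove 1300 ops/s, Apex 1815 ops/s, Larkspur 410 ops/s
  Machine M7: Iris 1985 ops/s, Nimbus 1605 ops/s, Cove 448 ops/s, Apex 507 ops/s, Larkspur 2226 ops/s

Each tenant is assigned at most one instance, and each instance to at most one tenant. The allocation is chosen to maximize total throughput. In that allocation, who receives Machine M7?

Nimbus receives Machine M7.

Treat this as an assignment problem: match each tenant to one instance.
Optimal: Iris→Machine M1 (1653 ops/s), Nimbus→Machine M7 (1605 ops/s), Cove→Machine M3 (2132 ops/s), Apex→Machine M4 (1815 ops/s), Larkspur→Machine M6 (2328 ops/s) — total 1653+1605+2132+1815+2328 = 9533 ops/s.
Row-greedy (each tenant in turn takes its best remaining instance) gives 7711 ops/s, worse by 1822.
Next-best assignment: Iris→Machine M7, Nimbus→Machine M1, Cove→Machine M3, Apex→Machine M4, Larkspur→Machine M6 = 9176 ops/s.
Every other assignment is strictly worse.
Nimbus's own top instance is Machine M3 (1812 ops/s), but forcing Nimbus→Machine M3 and reassigning the rest optimally gives only 8477 ops/s — worse by 1056.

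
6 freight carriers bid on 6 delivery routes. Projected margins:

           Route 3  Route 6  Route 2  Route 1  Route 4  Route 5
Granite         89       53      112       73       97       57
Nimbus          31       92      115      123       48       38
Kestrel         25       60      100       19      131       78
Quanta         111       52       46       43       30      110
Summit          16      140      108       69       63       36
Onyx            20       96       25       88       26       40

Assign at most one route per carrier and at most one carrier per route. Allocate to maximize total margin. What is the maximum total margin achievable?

This is a one-to-one assignment (maximum-weight bipartite matching).
Optimal: Granite→Route 3 ($89k), Nimbus→Route 2 ($115k), Kestrel→Route 4 ($131k), Quanta→Route 5 ($110k), Summit→Route 6 ($140k), Onyx→Route 1 ($88k) — total 89+115+131+110+140+88 = $673k.

Maximum total: $673k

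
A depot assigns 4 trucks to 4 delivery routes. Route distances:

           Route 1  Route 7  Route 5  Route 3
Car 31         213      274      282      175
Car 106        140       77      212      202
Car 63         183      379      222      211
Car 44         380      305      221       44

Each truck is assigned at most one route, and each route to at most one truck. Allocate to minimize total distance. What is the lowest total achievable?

Optimal: Car 31→Route 1 (213 km), Car 106→Route 7 (77 km), Car 63→Route 5 (222 km), Car 44→Route 3 (44 km) — total 213+77+222+44 = 556 km.
Min-entry greedy (repeatedly take the single cheapest remaining cell) gives 586 km, worse by 30.
Next-best assignment: Car 31→Route 5, Car 106→Route 7, Car 63→Route 1, Car 44→Route 3 = 586 km.
Swapping Car 31↔Car 44 (Car 31→Route 3 175 km, Car 44→Route 1 380 km) adds 298.

Min total: 556 km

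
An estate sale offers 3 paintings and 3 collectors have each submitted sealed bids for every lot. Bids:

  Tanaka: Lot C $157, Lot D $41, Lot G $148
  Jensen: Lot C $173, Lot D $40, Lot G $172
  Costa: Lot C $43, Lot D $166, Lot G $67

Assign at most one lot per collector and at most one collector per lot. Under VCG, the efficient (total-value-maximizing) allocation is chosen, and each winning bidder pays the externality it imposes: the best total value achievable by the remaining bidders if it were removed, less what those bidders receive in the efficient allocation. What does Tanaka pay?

Efficient allocation: Tanaka→Lot C ($157), Jensen→Lot G ($172), Costa→Lot D ($166); total welfare W = $495.
Tanaka receives Lot C at value $157, so the others get W − 157 = $338.
Without Tanaka: best allocation of the remaining 2 bidders over all 3 lots is Jensen→Lot C ($173), Costa→Lot D ($166), total $339.
VCG payment = (others' best without Tanaka) − (others' welfare with Tanaka) = 339 − 338 = $1.

Tanaka pays $1.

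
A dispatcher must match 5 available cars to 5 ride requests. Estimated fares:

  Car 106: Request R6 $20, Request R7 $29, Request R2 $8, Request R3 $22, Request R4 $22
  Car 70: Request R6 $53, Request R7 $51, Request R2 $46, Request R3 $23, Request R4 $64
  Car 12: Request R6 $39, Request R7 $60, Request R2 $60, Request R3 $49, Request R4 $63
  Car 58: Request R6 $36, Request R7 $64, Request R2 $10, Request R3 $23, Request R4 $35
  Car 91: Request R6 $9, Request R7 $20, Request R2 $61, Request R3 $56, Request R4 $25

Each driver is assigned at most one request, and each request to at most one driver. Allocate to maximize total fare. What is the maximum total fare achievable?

Optimal: Car 106→Request R6 ($20), Car 70→Request R4 ($64), Car 12→Request R2 ($60), Car 58→Request R7 ($64), Car 91→Request R3 ($56) — total 20+64+60+64+56 = $264.
Max-entry greedy (repeatedly take the single best remaining cell) gives $258, worse by 6.

Max total: $264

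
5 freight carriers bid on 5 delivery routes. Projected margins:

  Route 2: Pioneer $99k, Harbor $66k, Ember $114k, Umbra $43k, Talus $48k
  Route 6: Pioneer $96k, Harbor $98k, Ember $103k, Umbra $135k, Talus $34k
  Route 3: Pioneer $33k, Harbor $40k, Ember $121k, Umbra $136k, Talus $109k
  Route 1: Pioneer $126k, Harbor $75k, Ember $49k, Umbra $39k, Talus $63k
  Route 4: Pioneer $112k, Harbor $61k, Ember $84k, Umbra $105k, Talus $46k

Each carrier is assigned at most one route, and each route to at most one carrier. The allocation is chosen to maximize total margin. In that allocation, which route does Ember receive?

Ember receives Route 2.

Treat this as an assignment problem: match each carrier to one route.
Optimal: Pioneer→Route 1 ($126k), Harbor→Route 6 ($98k), Ember→Route 2 ($114k), Umbra→Route 4 ($105k), Talus→Route 3 ($109k) — total 126+98+114+105+109 = $552k.
Row-greedy (each carrier in turn takes its best remaining route) gives $498k, worse by 54.
Checked against all permutations: $552k is optimal.
Ember's own top route is Route 3 ($121k), but forcing Ember→Route 3 and reassigning the rest optimally gives only $498k — worse by 54.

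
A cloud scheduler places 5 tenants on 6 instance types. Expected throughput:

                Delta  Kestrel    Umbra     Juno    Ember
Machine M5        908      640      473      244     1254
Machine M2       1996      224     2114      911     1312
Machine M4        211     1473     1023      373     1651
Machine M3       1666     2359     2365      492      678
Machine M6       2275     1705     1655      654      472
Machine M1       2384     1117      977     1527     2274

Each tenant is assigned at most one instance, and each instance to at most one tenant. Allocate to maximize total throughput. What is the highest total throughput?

Maximum total: 9926 ops/s

Optimal: Delta→Machine M6 (2275 ops/s), Kestrel→Machine M3 (2359 ops/s), Umbra→Machine M2 (2114 ops/s), Juno→Machine M1 (1527 ops/s), Ember→Machine M4 (1651 ops/s) — total 2275+2359+2114+1527+1651 = 9926 ops/s.
Row-greedy (each tenant in turn takes its best remaining instance) gives 9162 ops/s, worse by 764.
Next-best assignment: Delta→Machine M6, Kestrel→Machine M3, Umbra→Machine M2, Juno→Machine M1, Ember→Machine M5 = 9529 ops/s.
No other one-to-one assignment exceeds 9926 ops/s.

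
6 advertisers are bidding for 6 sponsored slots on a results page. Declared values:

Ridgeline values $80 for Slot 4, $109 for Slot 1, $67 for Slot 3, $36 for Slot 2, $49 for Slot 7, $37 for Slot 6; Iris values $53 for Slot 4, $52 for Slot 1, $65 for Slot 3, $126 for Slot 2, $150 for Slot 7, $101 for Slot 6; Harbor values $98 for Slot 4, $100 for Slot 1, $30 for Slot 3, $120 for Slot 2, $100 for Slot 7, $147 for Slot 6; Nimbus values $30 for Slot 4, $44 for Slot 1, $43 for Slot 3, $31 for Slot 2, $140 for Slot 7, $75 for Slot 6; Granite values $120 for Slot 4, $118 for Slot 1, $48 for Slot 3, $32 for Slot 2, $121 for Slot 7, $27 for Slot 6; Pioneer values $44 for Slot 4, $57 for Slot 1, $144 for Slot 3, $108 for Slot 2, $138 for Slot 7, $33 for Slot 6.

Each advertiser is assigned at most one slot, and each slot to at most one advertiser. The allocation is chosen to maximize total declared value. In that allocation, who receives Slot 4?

Granite receives Slot 4.

This is the linear assignment problem.
Optimal: Ridgeline→Slot 1 ($109), Iris→Slot 2 ($126), Harbor→Slot 6 ($147), Nimbus→Slot 7 ($140), Granite→Slot 4 ($120), Pioneer→Slot 3 ($144) — total 109+126+147+140+120+144 = $786.
Max-entry greedy (repeatedly take the single best remaining cell) gives $701, worse by 85.
Swapping Granite↔Iris (Granite→Slot 2 $32, Iris→Slot 4 $53) loses 161.
Granite's own top slot is Slot 7 ($121), but forcing Granite→Slot 7 and reassigning the rest optimally gives only $677 — worse by 109.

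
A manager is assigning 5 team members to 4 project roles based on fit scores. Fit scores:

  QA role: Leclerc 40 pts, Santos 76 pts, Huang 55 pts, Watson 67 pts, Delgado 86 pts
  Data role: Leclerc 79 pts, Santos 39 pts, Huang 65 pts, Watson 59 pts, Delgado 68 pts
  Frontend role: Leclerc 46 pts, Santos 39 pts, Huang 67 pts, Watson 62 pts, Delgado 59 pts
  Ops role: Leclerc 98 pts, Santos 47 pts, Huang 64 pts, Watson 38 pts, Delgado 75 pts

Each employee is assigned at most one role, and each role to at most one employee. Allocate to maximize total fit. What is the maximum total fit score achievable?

Maximum total: 311 pts

Optimal: Delgado→QA role (86 pts), Huang→Data role (65 pts), Watson→Frontend role (62 pts), Leclerc→Ops role (98 pts) — total 86+65+62+98 = 311 pts.
Max-entry greedy (repeatedly take the single best remaining cell) gives 310 pts, worse by 1.
No other one-to-one assignment exceeds 311 pts.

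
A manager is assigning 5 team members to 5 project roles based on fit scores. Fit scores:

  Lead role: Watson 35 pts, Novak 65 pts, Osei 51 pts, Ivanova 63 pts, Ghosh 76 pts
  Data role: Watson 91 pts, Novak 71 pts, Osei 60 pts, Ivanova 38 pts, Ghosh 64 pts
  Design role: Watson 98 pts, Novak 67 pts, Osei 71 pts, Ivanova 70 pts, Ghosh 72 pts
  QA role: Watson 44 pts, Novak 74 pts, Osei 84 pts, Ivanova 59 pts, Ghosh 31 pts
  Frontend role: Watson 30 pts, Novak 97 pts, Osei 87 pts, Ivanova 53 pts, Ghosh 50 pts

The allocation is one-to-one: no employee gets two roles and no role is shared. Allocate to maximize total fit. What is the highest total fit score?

Maximum total: 418 pts

Optimal: Watson→Data role (91 pts), Novak→Frontend role (97 pts), Osei→QA role (84 pts), Ivanova→Design role (70 pts), Ghosh→Lead role (76 pts) — total 91+97+84+70+76 = 418 pts.
Max-entry greedy (repeatedly take the single best remaining cell) gives 393 pts, worse by 25.
Checked against all permutations: 418 pts is optimal.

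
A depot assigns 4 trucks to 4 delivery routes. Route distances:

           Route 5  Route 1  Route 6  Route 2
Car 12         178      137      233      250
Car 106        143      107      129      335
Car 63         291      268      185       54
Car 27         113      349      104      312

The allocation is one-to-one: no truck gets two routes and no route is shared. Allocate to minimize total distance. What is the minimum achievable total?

Optimal: Car 12→Route 1 (137 km), Car 106→Route 6 (129 km), Car 63→Route 2 (54 km), Car 27→Route 5 (113 km) — total 137+129+54+113 = 433 km.
Column-greedy (each route in turn goes to its cheapest remaining truck) gives 655 km, worse by 222.
Every other assignment is strictly worse.

Min total: 433 km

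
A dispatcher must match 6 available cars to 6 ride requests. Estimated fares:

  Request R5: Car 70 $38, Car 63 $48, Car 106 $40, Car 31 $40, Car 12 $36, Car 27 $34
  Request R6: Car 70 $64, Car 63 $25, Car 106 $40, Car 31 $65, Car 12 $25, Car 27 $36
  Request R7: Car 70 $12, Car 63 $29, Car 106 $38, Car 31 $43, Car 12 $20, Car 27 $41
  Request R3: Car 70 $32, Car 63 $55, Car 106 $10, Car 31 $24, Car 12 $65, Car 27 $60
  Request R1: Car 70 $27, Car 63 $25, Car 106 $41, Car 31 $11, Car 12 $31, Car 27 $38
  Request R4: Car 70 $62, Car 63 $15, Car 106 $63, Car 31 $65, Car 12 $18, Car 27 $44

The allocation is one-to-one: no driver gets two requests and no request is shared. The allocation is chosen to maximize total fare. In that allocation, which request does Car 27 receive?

Car 27 receives Request R7.

Optimal: Car 70→Request R6 ($64), Car 63→Request R5 ($48), Car 106→Request R1 ($41), Car 31→Request R4 ($65), Car 12→Request R3 ($65), Car 27→Request R7 ($41) — total 64+48+41+65+65+41 = $324.
Max-entry greedy (repeatedly take the single best remaining cell) gives $309, worse by 15.
Swapping Car 106↔Car 63 (Car 106→Request R5 $40, Car 63→Request R1 $25) loses 24.
Car 27's own top request is Request R3 ($60), but forcing Car 27→Request R3 and reassigning the rest optimally gives only $309 — worse by 15.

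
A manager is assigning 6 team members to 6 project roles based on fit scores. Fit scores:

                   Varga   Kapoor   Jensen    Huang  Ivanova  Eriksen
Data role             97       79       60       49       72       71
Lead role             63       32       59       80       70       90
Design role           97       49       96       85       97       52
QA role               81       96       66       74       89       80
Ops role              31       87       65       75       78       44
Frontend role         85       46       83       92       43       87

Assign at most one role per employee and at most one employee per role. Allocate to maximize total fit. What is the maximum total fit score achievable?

Optimal: Varga→Data role (97 pts), Kapoor→Ops role (87 pts), Jensen→Design role (96 pts), Huang→Frontend role (92 pts), Ivanova→QA role (89 pts), Eriksen→Lead role (90 pts) — total 97+87+96+92+89+90 = 551 pts.
Column-greedy (each role in turn goes to its best remaining employee) gives 538 pts, worse by 13.
Next-best assignment: Varga→Data role, Kapoor→QA role, Jensen→Design role, Huang→Frontend role, Ivanova→Ops role, Eriksen→Lead role = 549 pts.
Swapping Varga↔Eriksen (Varga→Lead role 63 pts, Eriksen→Data role 71 pts) loses 53.
No other one-to-one assignment exceeds 551 pts.

Max total: 551 pts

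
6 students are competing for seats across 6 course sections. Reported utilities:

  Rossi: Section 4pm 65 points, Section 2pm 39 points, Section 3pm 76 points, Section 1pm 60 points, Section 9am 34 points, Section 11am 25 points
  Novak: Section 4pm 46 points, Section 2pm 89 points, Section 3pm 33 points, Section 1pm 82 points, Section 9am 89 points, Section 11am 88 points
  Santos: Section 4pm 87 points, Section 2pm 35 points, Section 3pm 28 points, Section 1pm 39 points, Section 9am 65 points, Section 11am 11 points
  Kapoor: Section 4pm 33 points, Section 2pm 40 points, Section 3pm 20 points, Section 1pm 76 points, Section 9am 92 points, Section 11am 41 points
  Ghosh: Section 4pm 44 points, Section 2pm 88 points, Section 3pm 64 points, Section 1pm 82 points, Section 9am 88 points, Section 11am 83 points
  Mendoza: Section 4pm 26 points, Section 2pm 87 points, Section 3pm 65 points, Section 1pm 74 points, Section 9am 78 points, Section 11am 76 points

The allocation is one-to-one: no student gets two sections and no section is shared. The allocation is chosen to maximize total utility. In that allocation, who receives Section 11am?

Optimal: Rossi→Section 3pm (76 points), Novak→Section 11am (88 points), Santos→Section 4pm (87 points), Kapoor→Section 9am (92 points), Ghosh→Section 1pm (82 points), Mendoza→Section 2pm (87 points) — total 76+88+87+92+82+87 = 512 points.
Column-greedy (each section in turn goes to its best remaining student) gives 502 points, worse by 10.
Novak's own top section is Section 2pm (89 points), but forcing Novak→Section 2pm and reassigning the rest optimally gives only 502 points — worse by 10.

Novak receives Section 11am.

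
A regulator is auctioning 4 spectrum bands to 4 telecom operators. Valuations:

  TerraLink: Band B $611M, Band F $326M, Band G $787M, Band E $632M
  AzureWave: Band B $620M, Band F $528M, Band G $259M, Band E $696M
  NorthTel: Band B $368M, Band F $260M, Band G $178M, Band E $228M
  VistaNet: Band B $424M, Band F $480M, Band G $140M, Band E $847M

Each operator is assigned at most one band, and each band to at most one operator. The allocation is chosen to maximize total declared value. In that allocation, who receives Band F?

AzureWave receives Band F.

Optimal: TerraLink→Band G ($787M), AzureWave→Band F ($528M), NorthTel→Band B ($368M), VistaNet→Band E ($847M) — total 787+528+368+847 = $2530M.
Next-best assignment: TerraLink→Band G, AzureWave→Band B, NorthTel→Band F, VistaNet→Band E = $2514M.
AzureWave's own top band is Band E ($696M), but forcing AzureWave→Band E and reassigning the rest optimally gives only $2331M — worse by 199.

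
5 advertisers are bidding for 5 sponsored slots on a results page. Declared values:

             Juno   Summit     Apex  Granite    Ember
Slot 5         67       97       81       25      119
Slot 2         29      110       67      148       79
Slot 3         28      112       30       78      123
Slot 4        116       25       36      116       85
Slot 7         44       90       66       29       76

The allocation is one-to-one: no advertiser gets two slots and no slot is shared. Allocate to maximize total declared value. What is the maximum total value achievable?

Maximum total: $561

This is the linear assignment problem.
Optimal: Juno→Slot 4 ($116), Summit→Slot 3 ($112), Apex→Slot 7 ($66), Granite→Slot 2 ($148), Ember→Slot 5 ($119) — total 116+112+66+148+119 = $561.
Row-greedy (each advertiser in turn takes its best remaining slot) gives $533, worse by 28.
Next-best assignment: Juno→Slot 4, Summit→Slot 7, Apex→Slot 5, Granite→Slot 2, Ember→Slot 3 = $558.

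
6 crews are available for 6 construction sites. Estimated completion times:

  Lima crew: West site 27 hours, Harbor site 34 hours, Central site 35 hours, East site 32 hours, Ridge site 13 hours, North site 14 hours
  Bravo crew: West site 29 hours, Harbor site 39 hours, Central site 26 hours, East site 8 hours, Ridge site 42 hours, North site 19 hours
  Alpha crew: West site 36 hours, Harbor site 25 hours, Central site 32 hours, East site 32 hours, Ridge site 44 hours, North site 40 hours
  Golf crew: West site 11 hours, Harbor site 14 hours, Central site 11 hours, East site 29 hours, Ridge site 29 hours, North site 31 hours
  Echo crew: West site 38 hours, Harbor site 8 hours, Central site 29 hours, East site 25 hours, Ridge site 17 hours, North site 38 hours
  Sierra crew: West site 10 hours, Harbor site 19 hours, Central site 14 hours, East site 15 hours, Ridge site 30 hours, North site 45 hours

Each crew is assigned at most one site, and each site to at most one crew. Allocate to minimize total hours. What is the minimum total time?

Minimum total: 85 hours

Treat this as an assignment problem: match each crew to one site.
Optimal: Lima crew→North site (14 hours), Bravo crew→East site (8 hours), Alpha crew→Harbor site (25 hours), Golf crew→Central site (11 hours), Echo crew→Ridge site (17 hours), Sierra crew→West site (10 hours) — total 14+8+25+11+17+10 = 85 hours.
Next-best assignment: Lima crew→North site, Bravo crew→East site, Alpha crew→Harbor site, Golf crew→West site, Echo crew→Ridge site, Sierra crew→Central site = 89 hours.
Swapping Bravo crew↔Alpha crew (Bravo crew→Harbor site 39 hours, Alpha crew→East site 32 hours) adds 38.
Checked against all permutations: 85 hours is optimal.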